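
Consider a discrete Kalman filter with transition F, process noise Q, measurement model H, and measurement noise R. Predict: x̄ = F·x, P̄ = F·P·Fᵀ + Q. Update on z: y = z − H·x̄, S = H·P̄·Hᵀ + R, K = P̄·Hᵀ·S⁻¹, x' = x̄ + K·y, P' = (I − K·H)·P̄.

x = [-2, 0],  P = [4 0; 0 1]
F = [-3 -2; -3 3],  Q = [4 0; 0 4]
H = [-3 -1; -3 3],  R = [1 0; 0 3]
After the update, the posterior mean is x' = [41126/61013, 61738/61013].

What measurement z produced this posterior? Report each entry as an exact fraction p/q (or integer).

x̄ = F·x = [6, 6]
P̄ = F·P·Fᵀ + Q = [44 30; 30 49]
S = H·P̄·Hᵀ + R = [626 69; 69 300]
K = P̄·Hᵀ·S⁻¹ = [-15234/61013 -5038/61013; -15211/61013 15091/61013]
x' − x̄ = [-324952/61013, -304340/61013] = K·y
y = (KᵀK)⁻¹·Kᵀ·(x' − x̄) = [21, 1]
z = y + H·x̄ = [21, 1] + [-24, 0] = [-3, 1]

z = [-3, 1]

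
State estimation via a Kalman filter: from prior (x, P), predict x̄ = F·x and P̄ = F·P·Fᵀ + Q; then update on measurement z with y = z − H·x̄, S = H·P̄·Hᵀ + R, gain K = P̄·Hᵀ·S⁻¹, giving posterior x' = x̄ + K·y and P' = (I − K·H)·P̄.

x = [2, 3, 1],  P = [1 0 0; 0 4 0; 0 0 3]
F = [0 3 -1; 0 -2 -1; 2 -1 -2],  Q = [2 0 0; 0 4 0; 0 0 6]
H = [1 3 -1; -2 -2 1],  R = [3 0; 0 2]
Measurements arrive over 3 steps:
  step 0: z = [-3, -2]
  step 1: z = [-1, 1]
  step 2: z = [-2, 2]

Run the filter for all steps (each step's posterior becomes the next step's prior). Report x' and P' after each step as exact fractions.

step 0: x̄ = F·x = [8, -7, -1]
step 0: P̄ = F·P·Fᵀ + Q = [41 -21 -6; -21 23 14; -6 14 26]
step 0: y = z − H·x̄ = [9, 1]
step 0: S = H·P̄·Hᵀ + R = [79 -26; -26 84]
step 0: K = P̄·Hᵀ·S⁻¹ = [-127/298 -405/596; 779/1490 837/2980; 55/298 105/596]
step 0: x' = x̄ + K·y = [2077/596, -6001/2980, 499/596]
step 0: P' = (I − K·H)·P̄ = [871/298 85/298 1507/298; 85/298 3599/1490 1777/298; 1507/298 1777/298 6673/298]
step 1: x̄ = F·x = [-10249/1490, 9507/2980, 21781/2980]
step 1: P̄ = F·P·Fᵀ + Q = [7713/745 1443/745 -506/745; 1443/745 89261/1490 101583/1490; -506/745 101583/1490 136979/1490]
step 1: y = z − H·x̄ = [5389/1490, -40783/2980]
step 1: S = H·P̄·Hᵀ + R = [185033/745 -110803/745; -110803/745 179511/1490]
step 1: K = P̄·Hᵀ·S⁻¹ = [-2574064/11625301 -5615020/11625301; 8069492/11625301 4605331/11625301; 10547644/11625301 8865791/11625301]
step 1: x' = x̄ + K·y = [-24859947/23250602, 6493629/23250602, 1785112/11625301]
step 1: P' = (I − K·H)·P̄ = [21881685/11625301 2929453/11625301 38392236/11625301; 2929453/11625301 36348591/11625301 87766750/11625301; 38392236/11625301 87766750/11625301 270049554/11625301]
step 2: x̄ = F·x = [15910663/23250602, -8278741/11625301, -63353971/23250602]
step 2: P̄ = F·P·Fᵀ + Q = [93836975/11625301 -35808742/11625301 -66988169/11625301; -35808742/11625301 813012122/11625301 963127756/11625301; -66988169/11625301 963127756/11625301 1306036653/11625301]
step 2: y = z − H·x̄ = [-38046696/11625301, 108561537/23250602]
step 2: S = H·P̄·Hᵀ + R = [2892215979/11625301 -1470639126/11625301; -1470639126/11625301 1085655359/11625301]
step 2: K = P̄·Hᵀ·S⁻¹ = [-18168973048/84055487085 -12927954299/28018495695; 59688269708/84055487085 11691758284/28018495695; 80097315068/84055487085 23617959679/28018495695]
step 2: x' = x̄ + K·y = [-21368886853/28018495695, -30476692897/28018495695, -53448354787/28018495695]
step 2: P' = (I − K·H)·P̄ = [151268179144/84055487085 19193534206/84055487085 263355700906/84055487085; 19193534206/84055487085 268408893034/84055487085 645355404184/84055487085; 263355700906/84055487085 645355404184/84055487085 1959129968254/84055487085]

step 0: x' = [2077/596, -6001/2980, 499/596], P' = [871/298 85/298 1507/298; 85/298 3599/1490 1777/298; 1507/298 1777/298 6673/298]
step 1: x' = [-24859947/23250602, 6493629/23250602, 1785112/11625301], P' = [21881685/11625301 2929453/11625301 38392236/11625301; 2929453/11625301 36348591/11625301 87766750/11625301; 38392236/11625301 87766750/11625301 270049554/11625301]
step 2: x' = [-21368886853/28018495695, -30476692897/28018495695, -53448354787/28018495695], P' = [151268179144/84055487085 19193534206/84055487085 263355700906/84055487085; 19193534206/84055487085 268408893034/84055487085 645355404184/84055487085; 263355700906/84055487085 645355404184/84055487085 1959129968254/84055487085]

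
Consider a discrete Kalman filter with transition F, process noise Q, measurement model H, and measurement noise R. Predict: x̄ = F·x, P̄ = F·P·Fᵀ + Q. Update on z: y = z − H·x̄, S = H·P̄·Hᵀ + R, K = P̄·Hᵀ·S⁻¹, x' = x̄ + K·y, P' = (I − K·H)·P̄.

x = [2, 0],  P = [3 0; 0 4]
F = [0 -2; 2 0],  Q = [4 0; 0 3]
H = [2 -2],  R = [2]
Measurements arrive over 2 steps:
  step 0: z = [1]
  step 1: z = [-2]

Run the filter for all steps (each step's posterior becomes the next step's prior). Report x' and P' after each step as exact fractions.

step 0: x̄ = F·x = [0, 4]
step 0: P̄ = F·P·Fᵀ + Q = [20 0; 0 15]
step 0: y = z − H·x̄ = [9]
step 0: S = H·P̄·Hᵀ + R = [142]
step 0: K = P̄·Hᵀ·S⁻¹ = [20/71; -15/71]
step 0: x' = x̄ + K·y = [180/71, 149/71]
step 0: P' = (I − K·H)·P̄ = [620/71 600/71; 600/71 615/71]
step 1: x̄ = F·x = [-298/71, 360/71]
step 1: P̄ = F·P·Fᵀ + Q = [2744/71 -2400/71; -2400/71 2693/71]
step 1: y = z − H·x̄ = [1174/71]
step 1: S = H·P̄·Hᵀ + R = [41090/71]
step 1: K = P̄·Hᵀ·S⁻¹ = [5144/20545; -5093/20545]
step 1: x' = x̄ + K·y = [-2/35, 34/35]
step 1: P' = (I − K·H)·P̄ = [48648/20545 43504/20545; 43504/20545 48597/20545]

step 0: x' = [180/71, 149/71], P' = [620/71 600/71; 600/71 615/71]
step 1: x' = [-2/35, 34/35], P' = [48648/20545 43504/20545; 43504/20545 48597/20545]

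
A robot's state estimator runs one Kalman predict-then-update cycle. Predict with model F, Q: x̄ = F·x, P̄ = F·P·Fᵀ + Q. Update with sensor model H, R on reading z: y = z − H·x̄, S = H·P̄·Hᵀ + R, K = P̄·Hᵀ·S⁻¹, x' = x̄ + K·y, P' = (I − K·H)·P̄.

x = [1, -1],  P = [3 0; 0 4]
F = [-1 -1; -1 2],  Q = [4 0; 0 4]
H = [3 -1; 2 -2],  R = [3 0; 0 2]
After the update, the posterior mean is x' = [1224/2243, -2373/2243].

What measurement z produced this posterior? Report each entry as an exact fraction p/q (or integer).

x̄ = F·x = [0, -3]
P̄ = F·P·Fᵀ + Q = [11 -5; -5 23]
S = H·P̄·Hᵀ + R = [155 152; 152 178]
K = P̄·Hᵀ·S⁻¹ = [950/2243 -408/2243; 874/2243 -1452/2243]
x' − x̄ = [1224/2243, 4356/2243] = K·y
y = (KᵀK)⁻¹·Kᵀ·(x' − x̄) = [0, -3]
z = y + H·x̄ = [0, -3] + [3, 6] = [3, 3]

z = [3, 3]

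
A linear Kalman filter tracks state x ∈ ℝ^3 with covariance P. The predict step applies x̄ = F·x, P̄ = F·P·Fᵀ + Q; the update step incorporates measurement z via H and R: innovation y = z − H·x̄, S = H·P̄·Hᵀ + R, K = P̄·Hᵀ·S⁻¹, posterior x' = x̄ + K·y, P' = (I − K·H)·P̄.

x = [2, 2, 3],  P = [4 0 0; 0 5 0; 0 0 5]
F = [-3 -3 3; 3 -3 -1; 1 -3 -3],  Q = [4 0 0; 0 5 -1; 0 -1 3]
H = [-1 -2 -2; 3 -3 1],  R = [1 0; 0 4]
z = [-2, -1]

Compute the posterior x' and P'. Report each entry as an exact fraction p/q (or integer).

x̄ = F·x = [-3, -3, -13]
P̄ = F·P·Fᵀ + Q = [130 -6 -12; -6 91 71; -12 71 97]
y = z − H·x̄ = [-37, 12]
S = H·P̄·Hᵀ + R = [1379 348; 348 1700]
K = P̄·Hᵀ·S⁻¹ = [-74402/555799 144699/555799; -116010/555799 -48179/555799; -124476/555799 -24214/555799]
x' = x̄ + K·y = [2821865/555799, 2046825/555799, -2910343/555799]
P' = (I − K·H)·P̄ = [7959278/555799 4839150/555799 -8781588/555799; 4839150/555799 3087149/555799 -5448719/555799; -8781588/555799 -5448719/555799 9901751/555799]

x' = [2821865/555799, 2046825/555799, -2910343/555799]
P' = [7959278/555799 4839150/555799 -8781588/555799; 4839150/555799 3087149/555799 -5448719/555799; -8781588/555799 -5448719/555799 9901751/555799]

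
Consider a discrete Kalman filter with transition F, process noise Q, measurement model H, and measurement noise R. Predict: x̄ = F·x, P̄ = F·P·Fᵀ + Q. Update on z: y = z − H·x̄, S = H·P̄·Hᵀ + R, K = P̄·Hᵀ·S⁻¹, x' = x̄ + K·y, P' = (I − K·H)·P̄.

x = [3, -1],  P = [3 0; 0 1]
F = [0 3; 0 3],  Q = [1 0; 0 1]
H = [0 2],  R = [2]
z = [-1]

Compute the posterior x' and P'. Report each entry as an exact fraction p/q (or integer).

x' = [-6/7, -13/21]
P' = [16/7 3/7; 3/7 10/21]

x̄ = F·x = [-3, -3]
P̄ = F·P·Fᵀ + Q = [10 9; 9 10]
y = z − H·x̄ = [5]
S = H·P̄·Hᵀ + R = [42]
K = P̄·Hᵀ·S⁻¹ = [3/7; 10/21]
x' = x̄ + K·y = [-6/7, -13/21]
P' = (I − K·H)·P̄ = [16/7 3/7; 3/7 10/21]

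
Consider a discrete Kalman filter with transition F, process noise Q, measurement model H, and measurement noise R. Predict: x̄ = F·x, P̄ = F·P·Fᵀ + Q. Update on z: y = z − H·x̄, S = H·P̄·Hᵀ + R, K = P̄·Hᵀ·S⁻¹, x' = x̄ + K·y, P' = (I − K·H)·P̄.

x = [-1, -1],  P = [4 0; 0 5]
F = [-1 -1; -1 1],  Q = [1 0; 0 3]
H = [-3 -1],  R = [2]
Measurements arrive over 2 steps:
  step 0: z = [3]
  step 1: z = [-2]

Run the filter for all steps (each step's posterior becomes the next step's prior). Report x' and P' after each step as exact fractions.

step 0: x' = [-65/98, -81/98], P' = [139/98 -359/98; -359/98 1095/98]
step 1: x' = [641/1116, 535/1116], P' = [2987/1116 -8075/1116; -8075/1116 23603/1116]

step 0: x̄ = F·x = [2, 0]
step 0: P̄ = F·P·Fᵀ + Q = [10 -1; -1 12]
step 0: y = z − H·x̄ = [9]
step 0: S = H·P̄·Hᵀ + R = [98]
step 0: K = P̄·Hᵀ·S⁻¹ = [-29/98; -9/98]
step 0: x' = x̄ + K·y = [-65/98, -81/98]
step 0: P' = (I − K·H)·P̄ = [139/98 -359/98; -359/98 1095/98]
step 1: x̄ = F·x = [73/49, -8/49]
step 1: P̄ = F·P·Fᵀ + Q = [307/49 -478/49; -478/49 1123/49]
step 1: y = z − H·x̄ = [113/49]
step 1: S = H·P̄·Hᵀ + R = [1116/49]
step 1: K = P̄·Hᵀ·S⁻¹ = [-443/1116; 311/1116]
step 1: x' = x̄ + K·y = [641/1116, 535/1116]
step 1: P' = (I − K·H)·P̄ = [2987/1116 -8075/1116; -8075/1116 23603/1116]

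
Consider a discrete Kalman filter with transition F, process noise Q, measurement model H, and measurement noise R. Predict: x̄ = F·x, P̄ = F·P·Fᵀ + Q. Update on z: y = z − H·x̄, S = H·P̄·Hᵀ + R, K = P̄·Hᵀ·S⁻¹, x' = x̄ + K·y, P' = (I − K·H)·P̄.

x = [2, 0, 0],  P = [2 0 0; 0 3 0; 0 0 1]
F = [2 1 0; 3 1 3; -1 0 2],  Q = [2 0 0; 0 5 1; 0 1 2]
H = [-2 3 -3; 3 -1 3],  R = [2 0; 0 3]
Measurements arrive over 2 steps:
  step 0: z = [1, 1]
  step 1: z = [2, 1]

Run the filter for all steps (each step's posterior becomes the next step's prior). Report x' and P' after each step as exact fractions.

step 0: x̄ = F·x = [4, 6, -2]
step 0: P̄ = F·P·Fᵀ + Q = [13 15 -4; 15 35 1; -4 1 8]
step 0: y = z − H·x̄ = [-15, 1]
step 0: S = H·P̄·Hᵀ + R = [195 -18; -18 59]
step 0: K = P̄·Hᵀ·S⁻¹ = [2045/11181 966/3727; 1494/3727 1277/3727; -569/11181 637/3727]
step 0: x' = x̄ + K·y = [5649/3727, 1229/3727, -3972/3727]
step 0: P' = (I − K·H)·P̄ = [47182/11181 -5733/3727 -50017/11181; -5733/3727 6276/3727 9102/3727; -50017/11181 9102/3727 61030/11181]
step 1: x̄ = F·x = [12527/3727, 6260/3727, -13593/3727]
step 1: P̄ = F·P·Fᵀ + Q = [161122/11181 -753/3727 -74207/3727; -753/3727 69659/3727 52525/3727; -74207/3727 52525/3727 171244/3727]
step 1: y = z − H·x̄ = [-27051/3727, 13185/3727]
step 1: S = H·P̄·Hᵀ + R = [1690537/11181 -337295/3727; -337295/3727 459044/3727]
step 1: K = P̄·Hᵀ·S⁻¹ = [25241594/116642639 3111444/116642639; 42805563/116642639 53217907/116642639; -11984958/116642639 51818201/116642639]
step 1: x' = x̄ + K·y = [219854137/116642639, 73498186/116642639, -155110092/116642639]
step 1: P' = (I − K·H)·P̄ = [966622522/116642639 -453402501/116642639 -1114645245/116642639; -453402501/116642639 349333674/116642639 623064966/116642639; -1114645245/116642639 623064966/116642639 1374151768/116642639]

step 0: x' = [5649/3727, 1229/3727, -3972/3727], P' = [47182/11181 -5733/3727 -50017/11181; -5733/3727 6276/3727 9102/3727; -50017/11181 9102/3727 61030/11181]
step 1: x' = [219854137/116642639, 73498186/116642639, -155110092/116642639], P' = [966622522/116642639 -453402501/116642639 -1114645245/116642639; -453402501/116642639 349333674/116642639 623064966/116642639; -1114645245/116642639 623064966/116642639 1374151768/116642639]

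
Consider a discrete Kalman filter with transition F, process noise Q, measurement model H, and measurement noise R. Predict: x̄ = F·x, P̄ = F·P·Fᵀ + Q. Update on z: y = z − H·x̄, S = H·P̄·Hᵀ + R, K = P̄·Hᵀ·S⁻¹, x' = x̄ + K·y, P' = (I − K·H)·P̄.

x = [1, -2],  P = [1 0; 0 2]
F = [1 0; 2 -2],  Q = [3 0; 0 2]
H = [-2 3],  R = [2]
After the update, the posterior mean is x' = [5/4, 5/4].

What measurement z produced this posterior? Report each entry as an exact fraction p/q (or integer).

x̄ = F·x = [1, 6]
P̄ = F·P·Fᵀ + Q = [4 2; 2 14]
S = H·P̄·Hᵀ + R = [120]
K = P̄·Hᵀ·S⁻¹ = [-1/60; 19/60]
x' − x̄ = [1/4, -19/4] = K·y
y = (KᵀK)⁻¹·Kᵀ·(x' − x̄) = [-15]
z = y + H·x̄ = [-15] + [16] = [1]

z = [1]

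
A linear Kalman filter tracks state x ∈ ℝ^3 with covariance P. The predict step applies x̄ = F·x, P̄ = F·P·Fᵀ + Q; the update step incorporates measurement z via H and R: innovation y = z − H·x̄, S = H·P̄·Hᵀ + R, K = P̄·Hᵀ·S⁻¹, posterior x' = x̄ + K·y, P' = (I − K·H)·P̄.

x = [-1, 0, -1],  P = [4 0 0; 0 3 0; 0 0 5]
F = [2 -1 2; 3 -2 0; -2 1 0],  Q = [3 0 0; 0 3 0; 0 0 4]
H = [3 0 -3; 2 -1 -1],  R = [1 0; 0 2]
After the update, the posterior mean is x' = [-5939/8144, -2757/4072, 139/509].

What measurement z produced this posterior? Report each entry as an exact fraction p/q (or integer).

z = [-3, -1]

x̄ = F·x = [-4, -3, 2]
P̄ = F·P·Fᵀ + Q = [42 30 -19; 30 51 -30; -19 -30 23]
S = H·P̄·Hᵀ + R = [928 312; 312 140]
K = P̄·Hᵀ·S⁻¹ = [711/8144 1331/4072; 1629/4072 -312/509; -249/1018 659/2036]
x' − x̄ = [26637/8144, 9459/4072, -879/509] = K·y
y = (KᵀK)⁻¹·Kᵀ·(x' − x̄) = [15, 6]
z = y + H·x̄ = [15, 6] + [-18, -7] = [-3, -1]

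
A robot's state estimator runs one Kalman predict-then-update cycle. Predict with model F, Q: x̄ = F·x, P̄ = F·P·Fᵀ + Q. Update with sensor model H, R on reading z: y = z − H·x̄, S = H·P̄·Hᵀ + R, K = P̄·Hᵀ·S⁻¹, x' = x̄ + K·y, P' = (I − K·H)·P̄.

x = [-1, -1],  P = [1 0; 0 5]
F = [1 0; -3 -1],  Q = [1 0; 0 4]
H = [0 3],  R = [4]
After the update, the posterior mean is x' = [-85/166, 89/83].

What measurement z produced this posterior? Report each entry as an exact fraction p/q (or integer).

x̄ = F·x = [-1, 4]
P̄ = F·P·Fᵀ + Q = [2 -3; -3 18]
S = H·P̄·Hᵀ + R = [166]
K = P̄·Hᵀ·S⁻¹ = [-9/166; 27/83]
x' − x̄ = [81/166, -243/83] = K·y
y = (KᵀK)⁻¹·Kᵀ·(x' − x̄) = [-9]
z = y + H·x̄ = [-9] + [12] = [3]

z = [3]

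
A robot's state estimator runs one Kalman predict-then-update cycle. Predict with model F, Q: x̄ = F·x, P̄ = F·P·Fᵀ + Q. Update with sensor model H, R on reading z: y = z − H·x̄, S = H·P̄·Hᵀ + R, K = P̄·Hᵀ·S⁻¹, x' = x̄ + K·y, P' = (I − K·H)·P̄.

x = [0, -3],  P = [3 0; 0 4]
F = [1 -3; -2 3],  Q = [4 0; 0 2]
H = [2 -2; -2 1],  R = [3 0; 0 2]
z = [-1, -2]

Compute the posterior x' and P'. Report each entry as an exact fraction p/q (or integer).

x̄ = F·x = [9, -9]
P̄ = F·P·Fᵀ + Q = [43 -42; -42 50]
y = z − H·x̄ = [-37, 25]
S = H·P̄·Hᵀ + R = [711 -524; -524 392]
K = P̄·Hᵀ·S⁻¹ = [-54/517 -241/517; -239/517 -571/2068]
x' = x̄ + K·y = [626/517, 2485/2068]
P' = (I − K·H)·P̄ = [563/517 644/517; 644/517 2005/1034]

x' = [626/517, 2485/2068]
P' = [563/517 644/517; 644/517 2005/1034]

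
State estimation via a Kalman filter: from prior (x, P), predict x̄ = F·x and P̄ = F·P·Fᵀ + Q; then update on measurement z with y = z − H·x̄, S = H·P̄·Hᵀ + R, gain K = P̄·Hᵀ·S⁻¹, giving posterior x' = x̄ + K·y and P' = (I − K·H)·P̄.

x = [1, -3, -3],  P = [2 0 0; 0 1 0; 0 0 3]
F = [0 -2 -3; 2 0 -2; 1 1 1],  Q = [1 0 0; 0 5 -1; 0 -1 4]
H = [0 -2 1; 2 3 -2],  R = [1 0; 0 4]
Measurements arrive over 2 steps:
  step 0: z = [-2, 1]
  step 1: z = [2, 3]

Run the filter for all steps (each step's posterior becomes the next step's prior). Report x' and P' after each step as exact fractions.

step 0: x̄ = F·x = [15, 8, -5]
step 0: P̄ = F·P·Fᵀ + Q = [32 18 -11; 18 25 -3; -11 -3 10]
step 0: y = z − H·x̄ = [19, -63]
step 0: S = H·P̄·Hᵀ + R = [123 -285; -285 737]
step 0: K = P̄·Hᵀ·S⁻¹ = [5261/9426 1275/3142; -2858/4713 -119/1571; -2743/9426 -571/3142]
step 0: x' = x̄ + K·y = [187/4713, 5893/4713, 4336/4713]
step 0: P' = (I − K·H)·P̄ = [13399/9426 488/4713 7213/9426; 488/4713 8120/4713 13382/4713; 7213/9426 13382/4713 50785/9426]
step 1: x̄ = F·x = [-24794/4713, -2766/1571, 3472/1571]
step 1: P̄ = F·P·Fᵀ + Q = [852619/9426 60764/1571 -57041/1571; 60764/1571 41027/1571 -22629/1571; -57041/1571 -22629/1571 31339/1571]
step 1: y = z − H·x̄ = [-5862/1571, 109453/4713]
step 1: S = H·P̄·Hᵀ + R = [287534/1571 -824381/1571; -824381/1571 7579019/4713]
step 1: K = P̄·Hᵀ·S⁻¹ = [52501810/89378453 37672237/89378453; -48702676/89378453 -5637285/89378453; -15605918/89378453 -13747713/89378453]
step 1: x' = x̄ + K·y = [208782763/89378453, -106555251/89378453, -63508761/89378453]
step 1: P' = (I − K·H)·P̄ = [260212601/178756906 4520033/89378453 61541876/89378453; 4520033/89378453 128994558/89378453 209286440/89378453; 61541876/89378453 209286440/89378453 402966962/89378453]

step 0: x' = [187/4713, 5893/4713, 4336/4713], P' = [13399/9426 488/4713 7213/9426; 488/4713 8120/4713 13382/4713; 7213/9426 13382/4713 50785/9426]
step 1: x' = [208782763/89378453, -106555251/89378453, -63508761/89378453], P' = [260212601/178756906 4520033/89378453 61541876/89378453; 4520033/89378453 128994558/89378453 209286440/89378453; 61541876/89378453 209286440/89378453 402966962/89378453]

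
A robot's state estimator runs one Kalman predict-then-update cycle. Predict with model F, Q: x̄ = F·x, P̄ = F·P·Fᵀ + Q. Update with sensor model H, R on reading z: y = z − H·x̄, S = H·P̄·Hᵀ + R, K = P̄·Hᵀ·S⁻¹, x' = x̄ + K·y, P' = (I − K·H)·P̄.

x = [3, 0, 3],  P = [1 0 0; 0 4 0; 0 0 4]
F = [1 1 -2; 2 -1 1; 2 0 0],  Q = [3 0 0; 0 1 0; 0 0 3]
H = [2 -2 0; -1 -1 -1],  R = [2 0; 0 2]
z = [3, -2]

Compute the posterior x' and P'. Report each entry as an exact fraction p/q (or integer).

x̄ = F·x = [-3, 9, 6]
P̄ = F·P·Fᵀ + Q = [24 -10 2; -10 13 4; 2 4 7]
y = z − H·x̄ = [27, 10]
S = H·P̄·Hᵀ + R = [230 -18; -18 38]
K = P̄·Hᵀ·S⁻¹ = [287/1052 -307/1052; -937/4208 -1219/4208; -193/4208 -1531/4208]
x' = x̄ + K·y = [1523/1052, 383/4208, 4727/4208]
P' = (I − K·H)·P̄ = [205/263 533/1052 -739/1052; 533/1052 3069/4208 -2763/4208; -739/1052 -2763/4208 8781/4208]

x' = [1523/1052, 383/4208, 4727/4208]
P' = [205/263 533/1052 -739/1052; 533/1052 3069/4208 -2763/4208; -739/1052 -2763/4208 8781/4208]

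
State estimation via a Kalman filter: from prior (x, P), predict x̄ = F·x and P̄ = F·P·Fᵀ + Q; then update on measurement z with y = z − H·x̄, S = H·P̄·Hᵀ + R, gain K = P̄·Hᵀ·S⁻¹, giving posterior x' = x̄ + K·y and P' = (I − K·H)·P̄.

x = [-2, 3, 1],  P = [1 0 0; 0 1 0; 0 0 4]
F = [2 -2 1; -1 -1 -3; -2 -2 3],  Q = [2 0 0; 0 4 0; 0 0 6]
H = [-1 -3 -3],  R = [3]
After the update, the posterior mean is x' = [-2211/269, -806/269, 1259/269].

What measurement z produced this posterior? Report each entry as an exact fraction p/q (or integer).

z = [3]

x̄ = F·x = [-9, -4, 1]
P̄ = F·P·Fᵀ + Q = [14 -12 12; -12 42 -32; 12 -32 50]
S = H·P̄·Hᵀ + R = [269]
K = P̄·Hᵀ·S⁻¹ = [-14/269; -18/269; -66/269]
x' − x̄ = [210/269, 270/269, 990/269] = K·y
y = (KᵀK)⁻¹·Kᵀ·(x' − x̄) = [-15]
z = y + H·x̄ = [-15] + [18] = [3]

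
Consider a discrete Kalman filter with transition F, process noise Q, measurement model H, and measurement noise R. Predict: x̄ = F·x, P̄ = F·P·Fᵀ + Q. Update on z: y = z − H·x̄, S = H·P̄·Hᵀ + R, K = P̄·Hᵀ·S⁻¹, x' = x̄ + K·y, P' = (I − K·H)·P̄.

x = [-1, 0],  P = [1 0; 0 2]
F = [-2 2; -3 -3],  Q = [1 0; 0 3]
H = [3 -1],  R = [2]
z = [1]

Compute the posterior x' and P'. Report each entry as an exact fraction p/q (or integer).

x̄ = F·x = [2, 3]
P̄ = F·P·Fᵀ + Q = [13 -6; -6 30]
y = z − H·x̄ = [-2]
S = H·P̄·Hᵀ + R = [185]
K = P̄·Hᵀ·S⁻¹ = [9/37; -48/185]
x' = x̄ + K·y = [56/37, 651/185]
P' = (I − K·H)·P̄ = [76/37 210/37; 210/37 3246/185]

x' = [56/37, 651/185]
P' = [76/37 210/37; 210/37 3246/185]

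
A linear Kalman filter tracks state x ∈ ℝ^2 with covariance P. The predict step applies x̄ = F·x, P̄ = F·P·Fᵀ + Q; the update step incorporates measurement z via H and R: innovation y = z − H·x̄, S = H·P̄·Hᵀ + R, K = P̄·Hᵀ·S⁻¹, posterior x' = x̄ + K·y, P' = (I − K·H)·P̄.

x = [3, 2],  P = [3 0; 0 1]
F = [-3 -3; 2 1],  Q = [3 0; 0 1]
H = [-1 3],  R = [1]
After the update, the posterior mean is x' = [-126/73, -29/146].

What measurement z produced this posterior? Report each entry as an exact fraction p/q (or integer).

x̄ = F·x = [-15, 8]
P̄ = F·P·Fᵀ + Q = [39 -21; -21 14]
S = H·P̄·Hᵀ + R = [292]
K = P̄·Hᵀ·S⁻¹ = [-51/146; 63/292]
x' − x̄ = [969/73, -1197/146] = K·y
y = (KᵀK)⁻¹·Kᵀ·(x' − x̄) = [-38]
z = y + H·x̄ = [-38] + [39] = [1]

z = [1]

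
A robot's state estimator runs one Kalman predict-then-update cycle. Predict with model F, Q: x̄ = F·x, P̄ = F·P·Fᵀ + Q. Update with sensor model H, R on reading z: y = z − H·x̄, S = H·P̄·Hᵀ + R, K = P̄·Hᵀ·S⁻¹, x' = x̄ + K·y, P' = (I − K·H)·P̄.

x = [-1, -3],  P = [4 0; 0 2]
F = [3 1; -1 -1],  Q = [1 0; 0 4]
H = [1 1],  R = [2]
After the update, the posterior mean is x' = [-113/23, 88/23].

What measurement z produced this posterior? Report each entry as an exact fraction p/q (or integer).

x̄ = F·x = [-6, 4]
P̄ = F·P·Fᵀ + Q = [39 -14; -14 10]
S = H·P̄·Hᵀ + R = [23]
K = P̄·Hᵀ·S⁻¹ = [25/23; -4/23]
x' − x̄ = [25/23, -4/23] = K·y
y = (KᵀK)⁻¹·Kᵀ·(x' − x̄) = [1]
z = y + H·x̄ = [1] + [-2] = [-1]

z = [-1]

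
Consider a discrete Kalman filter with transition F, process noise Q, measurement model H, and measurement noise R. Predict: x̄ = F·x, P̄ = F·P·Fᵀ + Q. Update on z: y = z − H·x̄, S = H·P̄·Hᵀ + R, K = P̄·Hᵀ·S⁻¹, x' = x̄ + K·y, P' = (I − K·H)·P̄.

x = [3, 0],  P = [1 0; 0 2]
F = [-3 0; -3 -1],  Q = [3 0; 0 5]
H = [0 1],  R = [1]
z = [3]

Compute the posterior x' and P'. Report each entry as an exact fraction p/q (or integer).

x' = [-45/17, 39/17]
P' = [123/17 9/17; 9/17 16/17]

x̄ = F·x = [-9, -9]
P̄ = F·P·Fᵀ + Q = [12 9; 9 16]
y = z − H·x̄ = [12]
S = H·P̄·Hᵀ + R = [17]
K = P̄·Hᵀ·S⁻¹ = [9/17; 16/17]
x' = x̄ + K·y = [-45/17, 39/17]
P' = (I − K·H)·P̄ = [123/17 9/17; 9/17 16/17]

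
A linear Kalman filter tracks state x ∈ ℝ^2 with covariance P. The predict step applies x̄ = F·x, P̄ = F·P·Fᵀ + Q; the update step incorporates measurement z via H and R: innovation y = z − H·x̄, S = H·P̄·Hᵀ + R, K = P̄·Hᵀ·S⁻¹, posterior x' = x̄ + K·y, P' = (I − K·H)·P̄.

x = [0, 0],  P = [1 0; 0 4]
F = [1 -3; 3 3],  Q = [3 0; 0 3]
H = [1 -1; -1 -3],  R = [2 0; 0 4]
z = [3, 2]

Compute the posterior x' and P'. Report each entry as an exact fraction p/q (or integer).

x' = [6095/3617, -4509/3617]
P' = [9301/7234 -963/7234; -963/7234 2685/7234]

x̄ = F·x = [0, 0]
P̄ = F·P·Fᵀ + Q = [40 -33; -33 48]
y = z − H·x̄ = [3, 2]
S = H·P̄·Hᵀ + R = [156 170; 170 278]
K = P̄·Hᵀ·S⁻¹ = [2566/3617 -1603/7234; -912/3617 -1773/7234]
x' = x̄ + K·y = [6095/3617, -4509/3617]
P' = (I − K·H)·P̄ = [9301/7234 -963/7234; -963/7234 2685/7234]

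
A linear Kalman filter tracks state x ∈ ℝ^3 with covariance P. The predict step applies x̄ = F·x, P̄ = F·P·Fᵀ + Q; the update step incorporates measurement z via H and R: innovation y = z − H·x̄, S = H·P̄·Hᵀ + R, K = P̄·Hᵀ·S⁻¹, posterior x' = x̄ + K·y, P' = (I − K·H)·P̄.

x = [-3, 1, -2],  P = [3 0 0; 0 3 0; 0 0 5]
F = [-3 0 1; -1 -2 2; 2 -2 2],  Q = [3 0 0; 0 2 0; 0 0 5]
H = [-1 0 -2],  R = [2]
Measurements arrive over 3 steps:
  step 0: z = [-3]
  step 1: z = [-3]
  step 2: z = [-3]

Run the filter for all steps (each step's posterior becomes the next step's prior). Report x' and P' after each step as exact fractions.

step 0: x̄ = F·x = [7, -3, -12]
step 0: P̄ = F·P·Fᵀ + Q = [35 19 -8; 19 37 26; -8 26 49]
step 0: y = z − H·x̄ = [-20]
step 0: S = H·P̄·Hᵀ + R = [201]
step 0: K = P̄·Hᵀ·S⁻¹ = [-19/201; -71/201; -30/67]
step 0: x' = x̄ + K·y = [1787/201, 817/201, -204/67]
step 0: P' = (I − K·H)·P̄ = [6674/201 2470/201 -1106/67; 2470/201 2396/201 -388/67; -1106/67 -388/67 583/67]
step 1: x̄ = F·x = [-1991/67, -4645/201, 716/201]
step 1: P̄ = F·P·Fᵀ + Q = [27442/67 21298/67 -2042/67; 21298/67 56120/201 968/201; -2042/67 968/201 7289/201]
step 1: y = z − H·x̄ = [-5144/201]
step 1: S = H·P̄·Hᵀ + R = [87380/201]
step 1: K = P̄·Hᵀ·S⁻¹ = [-2061/2570; -6583/8738; -2113/21845]
step 1: x' = x̄ + K·y = [-11813/1285, -16729/4369, 131892/21845]
step 1: P' = (I − K·H)·P̄ = [167053/1285 14195/257 -82496/1285; 14195/257 141835/4369 -117366/4369; -82496/1285 -117366/4369 703329/21845]
step 2: x̄ = F·x = [146871/4369, 126379/4369, 29432/21845]
step 2: P̄ = F·P·Fᵀ + Q = [6948513/4369 5631299/4369 -321982/4369; 5631299/4369 4732855/4369 -110632/4369; -321982/4369 -110632/4369 941429/21845]
step 2: y = z − H·x̄ = [727684/21845]
step 2: S = H·P̄·Hᵀ + R = [32112331/21845]
step 2: K = P̄·Hᵀ·S⁻¹ = [-31522745/32112331; -27050175/32112331; -272948/32112331]
step 2: x' = x̄ + K·y = [29446265/32112331, 27816061/32112331, 34173048/32112331]
step 2: P' = (I − K·H)·P̄ = [5583945742/32112331 2356370726/32112331 -2760450126/32112331; 2356370726/32112331 1291053520/32112331 -1151135188/32112331; -2760450126/32112331 -1151135188/32112331 1380498011/32112331]

step 0: x' = [1787/201, 817/201, -204/67], P' = [6674/201 2470/201 -1106/67; 2470/201 2396/201 -388/67; -1106/67 -388/67 583/67]
step 1: x' = [-11813/1285, -16729/4369, 131892/21845], P' = [167053/1285 14195/257 -82496/1285; 14195/257 141835/4369 -117366/4369; -82496/1285 -117366/4369 703329/21845]
step 2: x' = [29446265/32112331, 27816061/32112331, 34173048/32112331], P' = [5583945742/32112331 2356370726/32112331 -2760450126/32112331; 2356370726/32112331 1291053520/32112331 -1151135188/32112331; -2760450126/32112331 -1151135188/32112331 1380498011/32112331]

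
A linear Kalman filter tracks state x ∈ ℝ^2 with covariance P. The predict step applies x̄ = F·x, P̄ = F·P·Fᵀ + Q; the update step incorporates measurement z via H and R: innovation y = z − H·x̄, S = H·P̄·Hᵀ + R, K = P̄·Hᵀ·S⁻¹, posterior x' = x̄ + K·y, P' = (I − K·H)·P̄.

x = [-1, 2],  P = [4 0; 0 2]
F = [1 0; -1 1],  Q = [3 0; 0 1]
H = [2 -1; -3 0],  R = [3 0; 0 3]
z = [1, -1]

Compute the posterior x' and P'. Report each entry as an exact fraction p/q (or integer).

x' = [1/2, 5/6]
P' = [1/4 1/4; 1/4 25/12]

x̄ = F·x = [-1, 3]
P̄ = F·P·Fᵀ + Q = [7 -4; -4 7]
y = z − H·x̄ = [6, -4]
S = H·P̄·Hᵀ + R = [54 -54; -54 66]
K = P̄·Hᵀ·S⁻¹ = [1/12 -1/4; -19/36 -1/4]
x' = x̄ + K·y = [1/2, 5/6]
P' = (I − K·H)·P̄ = [1/4 1/4; 1/4 25/12]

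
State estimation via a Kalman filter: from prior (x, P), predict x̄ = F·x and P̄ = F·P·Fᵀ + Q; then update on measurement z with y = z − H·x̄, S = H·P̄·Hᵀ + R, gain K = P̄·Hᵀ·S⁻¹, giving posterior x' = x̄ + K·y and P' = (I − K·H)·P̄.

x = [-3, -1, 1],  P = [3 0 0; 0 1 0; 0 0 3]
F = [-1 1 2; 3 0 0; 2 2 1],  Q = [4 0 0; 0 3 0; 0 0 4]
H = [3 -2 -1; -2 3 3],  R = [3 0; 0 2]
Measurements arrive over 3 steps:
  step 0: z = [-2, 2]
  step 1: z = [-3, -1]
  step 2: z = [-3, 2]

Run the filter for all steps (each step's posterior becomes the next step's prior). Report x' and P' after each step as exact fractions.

step 0: x̄ = F·x = [4, -9, -7]
step 0: P̄ = F·P·Fᵀ + Q = [20 -9 2; -9 30 18; 2 18 23]
step 0: y = z − H·x̄ = [-39, 58]
step 0: S = H·P̄·Hᵀ + R = [494 -626; -626 967]
step 0: K = P̄·Hᵀ·S⁻¹ = [17653/42911 8721/42911; -123/85822 7149/42911; 2113/7802 1164/3901]
step 0: x' = x̄ + K·y = [-11005/42911, 61683/85822, -1997/7802]
step 0: P' = (I − K·H)·P̄ = [48573/42911 54564/42911 -1488/3901; 54564/42911 245469/85822 -14835/7802; -1488/3901 -14835/7802 14403/7802]
step 1: x̄ = F·x = [39759/85822, -33015/42911, 57379/85822]
step 1: P̄ = F·P·Fᵀ + Q = [579583/85822 -80235/42911 -300621/85822; -80235/42911 565890/42911 569718/42911; -300621/85822 569718/42911 1961521/85822]
step 1: y = z − H·x̄ = [-225712/42911, 19649/85822]
step 1: S = H·P̄·Hᵀ + R = [10124732/42911 -15900303/42911; -15900303/42911 56372625/85822]
step 1: K = P̄·Hᵀ·S⁻¹ = [101383813/252920577 137355581/758761731; 10240911/168613718 13558501/84306859; 32462961/168613718 71904878/252920577]
step 1: x' = x̄ + K·y = [-1216876229/758761731, -177387323/168613718, -141144481/505841154]
step 1: P' = (I − K·H)·P̄ = [828364561/758761731 103202882/84306859 -95004170/252920577; 103202882/84306859 432812715/168613718 -277130871/168613718; -95004170/252920577 -277130871/168613718 266864519/168613718]
step 2: x̄ = F·x = [-9600335/1517523462, -1216876229/252920577, -8483910173/1517523462]
step 2: P̄ = F·P·Fᵀ + Q = [9817345061/1517523462 -469563643/252920577 -4900232287/1517523462; -469563643/252920577 1081285138/84306859 3229368488/252920577; -4900232287/1517523462 3229368488/252920577 33284452319/1517523462]
step 2: y = z − H·x̄ = [-13805097151/758761731, 7195906985/216789066]
step 2: S = H·P̄·Hᵀ + R = [172380238960/758761731 -38603617135/108394533; -38603617135/108394533 136916550977/216789066]
step 2: K = P̄·Hᵀ·S⁻¹ = [5008046263351/12631440518845 452023747255/2526288103769; 268709904345/5052576207538 397745266167/2526288103769; 4973545069483/25262881037690 722715901398/2526288103769]
step 2: x' = x̄ + K·y = [-16177125211396/12631440518845, -1396802396178/2526288103769, 4083359944686/12631440518845]
step 2: P' = (I − K·H)·P̄ = [13479338277607/12631440518845 2984180940036/2526288103769 -4427933357592/12631440518845; 2984180940036/2526288103769 12589720985577/5052576207538 -8080486043973/5052576207538; -4427933357592/12631440518845 -8080486043973/5052576207538 39316625085729/25262881037690]

step 0: x' = [-11005/42911, 61683/85822, -1997/7802], P' = [48573/42911 54564/42911 -1488/3901; 54564/42911 245469/85822 -14835/7802; -1488/3901 -14835/7802 14403/7802]
step 1: x' = [-1216876229/758761731, -177387323/168613718, -141144481/505841154], P' = [828364561/758761731 103202882/84306859 -95004170/252920577; 103202882/84306859 432812715/168613718 -277130871/168613718; -95004170/252920577 -277130871/168613718 266864519/168613718]
step 2: x' = [-16177125211396/12631440518845, -1396802396178/2526288103769, 4083359944686/12631440518845], P' = [13479338277607/12631440518845 2984180940036/2526288103769 -4427933357592/12631440518845; 2984180940036/2526288103769 12589720985577/5052576207538 -8080486043973/5052576207538; -4427933357592/12631440518845 -8080486043973/5052576207538 39316625085729/25262881037690]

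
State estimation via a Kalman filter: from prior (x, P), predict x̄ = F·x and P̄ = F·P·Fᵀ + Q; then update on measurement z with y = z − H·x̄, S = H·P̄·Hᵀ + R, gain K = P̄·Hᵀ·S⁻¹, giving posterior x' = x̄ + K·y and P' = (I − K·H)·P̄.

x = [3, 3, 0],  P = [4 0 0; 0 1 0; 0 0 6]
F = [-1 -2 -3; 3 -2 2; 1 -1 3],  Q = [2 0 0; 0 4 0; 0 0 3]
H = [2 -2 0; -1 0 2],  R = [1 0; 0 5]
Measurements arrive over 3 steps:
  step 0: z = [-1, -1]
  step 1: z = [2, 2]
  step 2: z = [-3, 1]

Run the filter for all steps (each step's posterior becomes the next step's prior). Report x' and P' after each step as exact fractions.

step 0: x' = [-338061/67021, -301529/67021, -217316/67021], P' = [419072/67021 416964/67021 167496/67021; 416964/67021 431476/67021 167242/67021; 167496/67021 167242/67021 140998/67021]
step 1: x' = [-96190001/186270417, -3646162933/2421515421, 95191098/269057269], P' = [618836792/186270417 589747768/186270417 31944464/20696713; 589747768/186270417 7887564860/2421515421 399838768/269057269; 31944464/20696713 399838768/269057269 479939601/269057269]
step 2: x' = [3949174235311/2674961776609, 7885978613751/2674961776609, 3876395995760/2674961776609], P' = [161742657647131/53499235532180 77029739663157/26749617766090 72038180147313/53499235532180; 77029739663157/26749617766090 39895895360239/13374808883045 34706257650311/26749617766090; 72038180147313/53499235532180 34706257650311/26749617766090 88443084504199/53499235532180]

step 0: x̄ = F·x = [-9, 3, 0]
step 0: P̄ = F·P·Fᵀ + Q = [64 -44 -56; -44 68 50; -56 50 62]
step 0: y = z − H·x̄ = [23, -10]
step 0: S = H·P̄·Hᵀ + R = [881 -640; -640 541]
step 0: K = P̄·Hᵀ·S⁻¹ = [4216/67021 -16816/67021; -29024/67021 -16496/67021; 508/67021 22900/67021]
step 0: x' = x̄ + K·y = [-338061/67021, -301529/67021, -217316/67021]
step 0: P' = (I − K·H)·P̄ = [419072/67021 416964/67021 167496/67021; 416964/67021 431476/67021 167242/67021; 167496/67021 167242/67021 140998/67021]
step 1: x̄ = F·x = [1593067/67021, -845757/67021, -688480/67021]
step 1: P̄ = F·P·Fᵀ + Q = [8227736/67021 -3553128/67021 -2748768/67021; -3553128/67021 1998076/67021 1385856/67021; -2748768/67021 1385856/67021 1488189/67021]
step 1: y = z − H·x̄ = [-4743606/67021, 3104069/67021]
step 1: S = H·P̄·Hᵀ + R = [69395293/67021 -40100224/67021; -40100224/67021 25510669/67021]
step 1: K = P̄·Hᵀ·S⁻¹ = [58178048/186270417 -8767288/186270417; -441687752/2421515421 -93924632/2421515421; 30878528/269057269 108920234/269057269]
step 1: x' = x̄ + K·y = [-96190001/186270417, -3646162933/2421515421, 95191098/269057269]
step 1: P' = (I − K·H)·P̄ = [618836792/186270417 589747768/186270417 31944464/20696713; 589747768/186270417 7887564860/2421515421 399838768/269057269; 31944464/20696713 399838768/269057269 479939601/269057269]
step 2: x̄ = F·x = [5972636233/2421515421, 5254355591/2421515421, 4965852566/2421515421]
step 2: P̄ = F·P·Fᵀ + Q = [179587760867/2421515421 -83083425182/2421515421 -72032237705/2421515421; -83083425182/2421515421 54979035776/2421515421 39817032014/2421515421; -72032237705/2421515421 39817032014/2421515421 47572375388/2421515421]
step 2: y = z − H·x̄ = [-8701107547/2421515421, -512517826/807171807]
step 2: S = H·P̄·Hᵀ + R = [1605356103449/2421515421 -324246483658/807171807; -324246483658/807171807 74457087816/269057269]
step 2: K = P̄·Hᵀ·S⁻¹ = [7683178320817/26749617766090 -3533259470501/53499235532180; -2762051057321/13374808883045 -1523444872507/26749617766090; 2625664846691/26749617766090 20969597772217/53499235532180]
step 2: x' = x̄ + K·y = [3949174235311/2674961776609, 7885978613751/2674961776609, 3876395995760/2674961776609]
step 2: P' = (I − K·H)·P̄ = [161742657647131/53499235532180 77029739663157/26749617766090 72038180147313/53499235532180; 77029739663157/26749617766090 39895895360239/13374808883045 34706257650311/26749617766090; 72038180147313/53499235532180 34706257650311/26749617766090 88443084504199/53499235532180]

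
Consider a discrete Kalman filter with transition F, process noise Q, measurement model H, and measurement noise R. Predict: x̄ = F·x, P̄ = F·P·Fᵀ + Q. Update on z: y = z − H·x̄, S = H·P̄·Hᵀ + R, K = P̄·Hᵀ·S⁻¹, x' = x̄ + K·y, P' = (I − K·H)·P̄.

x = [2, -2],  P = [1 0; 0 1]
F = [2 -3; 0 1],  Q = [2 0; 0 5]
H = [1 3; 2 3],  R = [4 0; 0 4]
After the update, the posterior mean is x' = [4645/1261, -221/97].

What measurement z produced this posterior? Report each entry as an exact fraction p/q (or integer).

z = [-2, -1]

x̄ = F·x = [10, -2]
P̄ = F·P·Fᵀ + Q = [15 -3; -3 6]
S = H·P̄·Hᵀ + R = [55 57; 57 82]
K = P̄·Hᵀ·S⁻¹ = [-705/1261 813/1261; 42/97 -15/97]
x' − x̄ = [-7965/1261, -27/97] = K·y
y = (KᵀK)⁻¹·Kᵀ·(x' − x̄) = [-6, -15]
z = y + H·x̄ = [-6, -15] + [4, 14] = [-2, -1]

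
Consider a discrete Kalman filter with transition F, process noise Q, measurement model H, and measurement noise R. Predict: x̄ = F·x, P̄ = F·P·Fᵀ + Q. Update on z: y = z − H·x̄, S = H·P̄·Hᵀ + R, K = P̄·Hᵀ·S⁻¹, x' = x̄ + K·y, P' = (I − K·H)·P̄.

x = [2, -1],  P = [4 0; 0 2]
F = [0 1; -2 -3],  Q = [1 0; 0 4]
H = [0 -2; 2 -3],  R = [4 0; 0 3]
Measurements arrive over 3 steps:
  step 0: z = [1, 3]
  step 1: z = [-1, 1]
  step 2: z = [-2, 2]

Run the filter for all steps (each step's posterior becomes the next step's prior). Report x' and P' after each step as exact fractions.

step 0: x̄ = F·x = [-1, -1]
step 0: P̄ = F·P·Fᵀ + Q = [3 -6; -6 38]
step 0: y = z − H·x̄ = [-1, 2]
step 0: S = H·P̄·Hᵀ + R = [156 252; 252 429]
step 0: K = P̄·Hᵀ·S⁻¹ = [-5/19 4/19; -71/285 -14/95]
step 0: x' = x̄ + K·y = [-6/19, -298/285]
step 0: P' = (I − K·H)·P̄ = [21/19 10/19; 10/19 142/285]
step 1: x̄ = F·x = [-298/285, 358/95]
step 1: P̄ = F·P·Fᵀ + Q = [427/285 -242/95; -242/95 1826/95]
step 1: y = z − H·x̄ = [621/95, 4103/285]
step 1: S = H·P̄·Hᵀ + R = [7684/95 11924/95; 11924/95 60577/285]
step 1: K = P̄·Hᵀ·S⁻¹ = [-1635/9313 15748/102443; -1903/9313 -1626/9313]
step 1: x' = x̄ + K·y = [185/9313, -753/9313]
step 1: P' = (I − K·H)·P̄ = [77577/102443 3270/9313; 3270/9313 3806/9313]
step 2: x̄ = F·x = [-753/9313, 1889/9313]
step 2: P̄ = F·P·Fᵀ + Q = [13119/9313 -17958/9313; -17958/9313 1528514/102443]
step 2: y = z − H·x̄ = [-14848/9313, 25799/9313]
step 2: S = H·P̄·Hᵀ + R = [6523828/102443 9961236/102443; 9961236/102443 17011647/102443]
step 2: K = P̄·Hᵀ·S⁻¹ = [-37189/212491 295052/1912419; -216197/1062455 -553402/3187365]
step 2: x' = x̄ + K·y = [1196353/1912419, 29507/637473]
step 2: P' = (I − K·H)·P̄ = [482227/637473 74378/212491; 74378/212491 432394/1062455]

step 0: x' = [-6/19, -298/285], P' = [21/19 10/19; 10/19 142/285]
step 1: x' = [185/9313, -753/9313], P' = [77577/102443 3270/9313; 3270/9313 3806/9313]
step 2: x' = [1196353/1912419, 29507/637473], P' = [482227/637473 74378/212491; 74378/212491 432394/1062455]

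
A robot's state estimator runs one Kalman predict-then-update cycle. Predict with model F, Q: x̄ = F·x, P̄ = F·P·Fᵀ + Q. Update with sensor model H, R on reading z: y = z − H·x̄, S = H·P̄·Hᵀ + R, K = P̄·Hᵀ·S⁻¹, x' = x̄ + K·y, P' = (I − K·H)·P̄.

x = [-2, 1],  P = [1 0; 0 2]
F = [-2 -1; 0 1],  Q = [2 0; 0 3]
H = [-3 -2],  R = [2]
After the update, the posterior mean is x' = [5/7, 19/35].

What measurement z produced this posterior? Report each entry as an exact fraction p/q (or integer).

x̄ = F·x = [3, 1]
P̄ = F·P·Fᵀ + Q = [8 -2; -2 5]
S = H·P̄·Hᵀ + R = [70]
K = P̄·Hᵀ·S⁻¹ = [-2/7; -2/35]
x' − x̄ = [-16/7, -16/35] = K·y
y = (KᵀK)⁻¹·Kᵀ·(x' − x̄) = [8]
z = y + H·x̄ = [8] + [-11] = [-3]

z = [-3]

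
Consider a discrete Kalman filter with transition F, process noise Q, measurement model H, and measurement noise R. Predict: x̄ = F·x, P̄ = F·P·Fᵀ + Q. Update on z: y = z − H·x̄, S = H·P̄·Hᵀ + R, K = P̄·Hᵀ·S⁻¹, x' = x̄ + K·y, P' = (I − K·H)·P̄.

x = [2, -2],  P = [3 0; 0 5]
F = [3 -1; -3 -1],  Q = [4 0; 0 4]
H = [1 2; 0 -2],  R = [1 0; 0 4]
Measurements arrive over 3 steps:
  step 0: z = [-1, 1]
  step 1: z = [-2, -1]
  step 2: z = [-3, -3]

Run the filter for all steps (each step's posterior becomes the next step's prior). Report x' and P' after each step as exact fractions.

step 0: x̄ = F·x = [8, -4]
step 0: P̄ = F·P·Fᵀ + Q = [36 -22; -22 36]
step 0: y = z − H·x̄ = [-1, -7]
step 0: S = H·P̄·Hᵀ + R = [93 -100; -100 148]
step 0: K = P̄·Hᵀ·S⁻¹ = [804/941 823/941; 50/941 -424/941]
step 0: x' = x̄ + K·y = [963/941, -846/941]
step 0: P' = (I − K·H)·P̄ = [4096/941 -1646/941; -1646/941 848/941]
step 1: x̄ = F·x = [3735/941, -2043/941]
step 1: P̄ = F·P·Fᵀ + Q = [51352/941 -36016/941; -36016/941 31600/941]
step 1: y = z − H·x̄ = [-1531/941, -5027/941]
step 1: S = H·P̄·Hᵀ + R = [34629/941 -54368/941; -54368/941 130164/941]
step 1: K = P̄·Hᵀ·S⁻¹ = [325304/412213 363992/412213; 27184/412213 -188792/412213]
step 1: x' = x̄ + K·y = [-837633/412213, 69381/412213]
step 1: P' = (I − K·H)·P̄ = [1781272/412213 -727984/412213; -727984/412213 377584/412213]
step 2: x̄ = F·x = [-2582280/412213, 2443518/412213]
step 2: P̄ = F·P·Fᵀ + Q = [22425788/412213 -15653864/412213; -15653864/412213 13689980/412213]
step 2: y = z − H·x̄ = [-3541395/412213, 3650397/412213]
step 2: S = H·P̄·Hᵀ + R = [14982465/412213 -23452192/412213; -23452192/412213 56408772/412213]
step 2: K = P̄·Hᵀ·S⁻¹ = [141441148/178995533 158150020/178995533; 11726096/178995533 -82006534/178995533]
step 2: x' = x̄ + K·y = [-935936520/178995533, 234091752/178995533]
step 2: P' = (I − K·H)·P̄ = [774041228/178995533 -316300040/178995533; -316300040/178995533 164013068/178995533]

step 0: x' = [963/941, -846/941], P' = [4096/941 -1646/941; -1646/941 848/941]
step 1: x' = [-837633/412213, 69381/412213], P' = [1781272/412213 -727984/412213; -727984/412213 377584/412213]
step 2: x' = [-935936520/178995533, 234091752/178995533], P' = [774041228/178995533 -316300040/178995533; -316300040/178995533 164013068/178995533]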